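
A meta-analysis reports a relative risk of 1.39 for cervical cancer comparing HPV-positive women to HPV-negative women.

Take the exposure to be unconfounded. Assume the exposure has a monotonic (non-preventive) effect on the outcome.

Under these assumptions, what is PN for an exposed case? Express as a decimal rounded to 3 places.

Under exogeneity and monotonicity, PN = (RR − 1) / RR = 1 − 1/RR.
PN = (1.39 − 1) / 1.39 = 0.39 / 1.39 ≈ 0.2806

PN ≈ 0.281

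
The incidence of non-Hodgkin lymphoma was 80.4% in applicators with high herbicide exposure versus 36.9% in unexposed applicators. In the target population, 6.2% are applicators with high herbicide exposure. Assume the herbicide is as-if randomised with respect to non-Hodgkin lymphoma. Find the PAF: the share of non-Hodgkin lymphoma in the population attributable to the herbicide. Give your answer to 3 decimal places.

p₁ = 0.804, p₀ = 0.369.
Overall risk P(Y=1) = π·p₁ + (1−π)·p₀ = 0.062×0.804 + 0.938×0.369 = 0.39597.
Under exogeneity, PAF = [P(Y=1) − p₀] / P(Y=1).
PAF = (0.39597 − 0.369) / 0.39597 ≈ 0.0681

PAF ≈ 0.068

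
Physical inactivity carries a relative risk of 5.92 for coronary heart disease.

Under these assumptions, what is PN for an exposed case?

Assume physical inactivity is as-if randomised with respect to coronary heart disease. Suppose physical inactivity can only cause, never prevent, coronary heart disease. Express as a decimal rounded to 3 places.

PN ≈ 0.831

Under exogeneity and monotonicity, PN = (RR − 1) / RR = 1 − 1/RR.
PN = (5.92 − 1) / 5.92 = 4.92 / 5.92 ≈ 0.8311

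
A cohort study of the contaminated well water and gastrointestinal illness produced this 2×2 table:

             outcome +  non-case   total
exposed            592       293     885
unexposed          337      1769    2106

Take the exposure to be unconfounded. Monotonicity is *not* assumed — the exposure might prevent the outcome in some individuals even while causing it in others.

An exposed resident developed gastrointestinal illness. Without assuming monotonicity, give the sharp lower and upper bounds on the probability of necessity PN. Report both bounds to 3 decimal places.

0.761 ≤ PN ≤ 1.000

p₁ = P(outcome | exposed) = 592/885 = 0.66893
p₀ = P(outcome | unexposed) = 337/2106 = 0.16002
Under exogeneity alone the bounds on PN are max{0,(p₁−p₀)/p₁} ≤ PN ≤ min{1,(1−p₀)/p₁}.
  lower = (p₁ − p₀)/p₁ = 0.50891 / 0.66893 ≈ 0.7608
  upper = min{1, (1 − p₀)/p₁} = 0.83998 / 0.66893 ≈ 1.2557 → capped at 1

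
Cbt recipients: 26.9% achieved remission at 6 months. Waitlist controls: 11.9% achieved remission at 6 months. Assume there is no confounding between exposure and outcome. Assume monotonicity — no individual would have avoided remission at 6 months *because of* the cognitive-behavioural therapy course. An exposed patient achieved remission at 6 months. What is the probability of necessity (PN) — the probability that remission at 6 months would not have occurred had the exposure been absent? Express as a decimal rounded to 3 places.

p₁ = 0.269, p₀ = 0.119.
Under exogeneity and monotonicity, PN = (p₁ − p₀) / p₁.
PN = (0.269 − 0.119) / 0.269 = 0.15 / 0.269 ≈ 0.5576

PN ≈ 0.558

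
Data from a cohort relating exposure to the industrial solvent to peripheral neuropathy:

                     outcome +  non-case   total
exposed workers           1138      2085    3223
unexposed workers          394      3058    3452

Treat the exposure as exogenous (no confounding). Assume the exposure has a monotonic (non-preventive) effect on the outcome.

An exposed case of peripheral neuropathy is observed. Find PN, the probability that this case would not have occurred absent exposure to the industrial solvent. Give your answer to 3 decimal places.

p₁ = P(outcome | exposed) = 1138/3223 = 0.35309
p₀ = P(outcome | unexposed) = 394/3452 = 0.11414
Under exogeneity and monotonicity, PN = (p₁ − p₀) / p₁.
PN = (0.35309 − 0.11414) / 0.35309 = 0.23895 / 0.35309 ≈ 0.6767

PN ≈ 0.677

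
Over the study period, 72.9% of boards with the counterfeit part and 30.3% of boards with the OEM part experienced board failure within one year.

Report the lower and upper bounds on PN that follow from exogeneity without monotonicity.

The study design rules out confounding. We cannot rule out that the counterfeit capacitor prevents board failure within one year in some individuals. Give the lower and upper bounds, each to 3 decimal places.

p₁ = 0.729, p₀ = 0.303.
Under exogeneity alone the bounds on PN are max{0,(p₁−p₀)/p₁} ≤ PN ≤ min{1,(1−p₀)/p₁}.
  lower = (p₁ − p₀)/p₁ = 0.426 / 0.729 ≈ 0.5844
  upper = min{1, (1 − p₀)/p₁} = 0.697 / 0.729 ≈ 0.9561

0.584 ≤ PN ≤ 0.956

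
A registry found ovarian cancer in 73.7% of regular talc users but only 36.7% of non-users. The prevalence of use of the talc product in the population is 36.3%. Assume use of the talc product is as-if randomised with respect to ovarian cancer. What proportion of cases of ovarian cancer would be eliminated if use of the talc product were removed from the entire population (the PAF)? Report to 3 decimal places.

p₁ = 0.737, p₀ = 0.367.
Overall risk P(Y=1) = π·p₁ + (1−π)·p₀ = 0.363×0.737 + 0.637×0.367 = 0.50131.
Under exogeneity, PAF = [P(Y=1) − p₀] / P(Y=1).
PAF = (0.50131 − 0.367) / 0.50131 ≈ 0.2679

PAF ≈ 0.268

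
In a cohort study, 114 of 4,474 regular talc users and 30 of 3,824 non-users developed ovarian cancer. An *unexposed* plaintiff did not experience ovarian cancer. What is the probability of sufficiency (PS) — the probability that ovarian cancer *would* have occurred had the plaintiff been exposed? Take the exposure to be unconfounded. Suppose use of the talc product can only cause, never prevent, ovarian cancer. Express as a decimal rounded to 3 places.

p₁ = P(outcome | exposed) = 114/4474 = 0.025481
p₀ = P(outcome | unexposed) = 30/3824 = 0.0078452
Under exogeneity and monotonicity, PS = (p₁ − p₀) / (1 − p₀).
PS = (0.025481 − 0.0078452) / (1 − 0.0078452) = 0.017635 / 0.99215 ≈ 0.0178

PS ≈ 0.018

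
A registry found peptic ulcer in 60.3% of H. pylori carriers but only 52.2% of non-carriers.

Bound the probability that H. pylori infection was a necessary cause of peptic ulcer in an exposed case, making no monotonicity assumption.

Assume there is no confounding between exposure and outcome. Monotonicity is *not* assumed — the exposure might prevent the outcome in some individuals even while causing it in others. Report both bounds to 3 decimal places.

0.134 ≤ PN ≤ 0.793

p₁ = 0.603, p₀ = 0.522.
Under exogeneity alone the bounds on PN are max{0,(p₁−p₀)/p₁} ≤ PN ≤ min{1,(1−p₀)/p₁}.
  lower = (p₁ − p₀)/p₁ = 0.081 / 0.603 ≈ 0.1343
  upper = min{1, (1 − p₀)/p₁} = 0.478 / 0.603 ≈ 0.7927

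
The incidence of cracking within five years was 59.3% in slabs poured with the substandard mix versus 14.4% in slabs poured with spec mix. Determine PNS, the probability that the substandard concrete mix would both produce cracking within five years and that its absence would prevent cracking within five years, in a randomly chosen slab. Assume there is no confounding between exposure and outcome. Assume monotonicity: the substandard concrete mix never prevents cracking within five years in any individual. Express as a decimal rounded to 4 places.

PNS ≈ 0.4490

p₁ = 0.593, p₀ = 0.144.
Under exogeneity and monotonicity, PNS = p₁ − p₀.
PNS = 0.593 − 0.144 = 0.449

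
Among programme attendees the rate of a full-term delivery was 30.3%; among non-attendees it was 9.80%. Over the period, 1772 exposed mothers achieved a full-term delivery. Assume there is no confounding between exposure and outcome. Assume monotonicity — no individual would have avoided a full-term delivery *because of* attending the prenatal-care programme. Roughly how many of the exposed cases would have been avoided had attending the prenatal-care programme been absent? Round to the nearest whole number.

p₁ = 0.303, p₀ = 0.098.
PN = (p₁ − p₀)/p₁ = (0.303 − 0.098) / 0.303 ≈ 0.67657.
Attributable cases ≈ PN × (exposed cases) = 0.67657 × 1772 ≈ 1198.88.

about 1199 cases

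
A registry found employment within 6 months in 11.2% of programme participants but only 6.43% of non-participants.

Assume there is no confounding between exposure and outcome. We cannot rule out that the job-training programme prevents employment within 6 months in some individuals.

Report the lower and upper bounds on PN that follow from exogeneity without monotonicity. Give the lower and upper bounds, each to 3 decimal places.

0.426 ≤ PN ≤ 1.000

p₁ = 0.112, p₀ = 0.0643.
Under exogeneity alone the bounds on PN are max{0,(p₁−p₀)/p₁} ≤ PN ≤ min{1,(1−p₀)/p₁}.
  lower = (p₁ − p₀)/p₁ = 0.0477 / 0.112 ≈ 0.4259
  upper = min{1, (1 − p₀)/p₁} = 0.9357 / 0.112 ≈ 8.3545 → capped at 1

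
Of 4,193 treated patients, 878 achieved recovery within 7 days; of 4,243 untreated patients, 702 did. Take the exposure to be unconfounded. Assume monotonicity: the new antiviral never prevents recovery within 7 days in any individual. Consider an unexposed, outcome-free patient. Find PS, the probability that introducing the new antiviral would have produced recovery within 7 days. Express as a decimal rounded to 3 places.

PS ≈ 0.053

p₁ = P(outcome | exposed) = 878/4193 = 0.2094
p₀ = P(outcome | unexposed) = 702/4243 = 0.16545
Under exogeneity and monotonicity, PS = (p₁ − p₀) / (1 − p₀).
PS = (0.2094 − 0.16545) / (1 − 0.16545) = 0.043948 / 0.83455 ≈ 0.0527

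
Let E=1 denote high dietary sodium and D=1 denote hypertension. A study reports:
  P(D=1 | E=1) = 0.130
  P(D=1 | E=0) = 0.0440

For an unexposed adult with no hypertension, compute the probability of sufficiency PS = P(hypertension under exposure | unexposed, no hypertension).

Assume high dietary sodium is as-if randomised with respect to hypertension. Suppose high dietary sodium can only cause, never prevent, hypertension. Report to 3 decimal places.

PS ≈ 0.090

Let p₁ = 0.13, p₀ = 0.044.
Under exogeneity and monotonicity, PS = (p₁ − p₀) / (1 − p₀).
PS = (0.13 − 0.044) / (1 − 0.044) = 0.086 / 0.956 ≈ 0.0900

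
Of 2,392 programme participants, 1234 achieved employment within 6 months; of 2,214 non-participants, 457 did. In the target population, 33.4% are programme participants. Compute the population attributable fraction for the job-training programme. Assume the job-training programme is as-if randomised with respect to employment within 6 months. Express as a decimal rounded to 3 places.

PAF ≈ 0.334

p₁ = P(outcome | exposed) = 1234/2392 = 0.51589
p₀ = P(outcome | unexposed) = 457/2214 = 0.20641
Overall risk P(Y=1) = π·p₁ + (1−π)·p₀ = 0.334×0.51589 + 0.666×0.20641 = 0.30978.
Under exogeneity, PAF = [P(Y=1) − p₀] / P(Y=1).
PAF = (0.30978 − 0.20641) / 0.30978 ≈ 0.3337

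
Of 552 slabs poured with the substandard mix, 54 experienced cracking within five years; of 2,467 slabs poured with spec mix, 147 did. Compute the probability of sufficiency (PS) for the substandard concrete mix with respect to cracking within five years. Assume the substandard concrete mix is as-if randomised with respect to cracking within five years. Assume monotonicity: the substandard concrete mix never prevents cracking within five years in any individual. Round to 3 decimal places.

PS ≈ 0.041

p₁ = P(outcome | exposed) = 54/552 = 0.097826
p₀ = P(outcome | unexposed) = 147/2467 = 0.059587
Under exogeneity and monotonicity, PS = (p₁ − p₀) / (1 − p₀).
PS = (0.097826 − 0.059587) / (1 − 0.059587) = 0.03824 / 0.94041 ≈ 0.0407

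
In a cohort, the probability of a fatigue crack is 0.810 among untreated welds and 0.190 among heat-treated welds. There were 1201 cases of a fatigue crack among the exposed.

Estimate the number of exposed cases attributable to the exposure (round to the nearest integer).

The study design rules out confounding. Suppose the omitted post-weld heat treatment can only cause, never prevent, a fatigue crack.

about 919 cases

Let p₁ = 0.81, p₀ = 0.19.
PN = (p₁ − p₀)/p₁ = (0.81 − 0.19) / 0.81 ≈ 0.76543.
Attributable cases ≈ PN × (exposed cases) = 0.76543 × 1201 ≈ 919.28.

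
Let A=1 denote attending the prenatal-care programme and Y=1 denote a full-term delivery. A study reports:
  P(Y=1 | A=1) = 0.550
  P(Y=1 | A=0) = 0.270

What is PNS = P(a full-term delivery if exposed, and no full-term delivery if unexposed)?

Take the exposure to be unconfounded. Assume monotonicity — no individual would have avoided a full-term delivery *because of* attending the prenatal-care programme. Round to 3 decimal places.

PNS ≈ 0.280

Let p₁ = 0.55, p₀ = 0.27.
Under exogeneity and monotonicity, PNS = p₁ − p₀.
PNS = 0.55 − 0.27 = 0.28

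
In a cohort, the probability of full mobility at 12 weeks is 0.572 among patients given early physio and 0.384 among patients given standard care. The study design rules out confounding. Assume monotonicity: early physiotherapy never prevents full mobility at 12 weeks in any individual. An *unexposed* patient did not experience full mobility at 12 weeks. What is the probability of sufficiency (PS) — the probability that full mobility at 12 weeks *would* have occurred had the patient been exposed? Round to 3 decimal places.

Let p₁ = 0.572, p₀ = 0.384.
Under exogeneity and monotonicity, PS = (p₁ − p₀) / (1 − p₀).
PS = (0.572 − 0.384) / (1 − 0.384) = 0.188 / 0.616 ≈ 0.3052

PS ≈ 0.305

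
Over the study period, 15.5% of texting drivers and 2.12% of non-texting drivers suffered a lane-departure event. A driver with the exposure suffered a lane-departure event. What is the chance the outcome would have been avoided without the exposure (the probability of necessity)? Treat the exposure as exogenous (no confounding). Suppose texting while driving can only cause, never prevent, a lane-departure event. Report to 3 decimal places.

PN ≈ 0.863

p₁ = 0.155, p₀ = 0.0212.
Under exogeneity and monotonicity, PN = (p₁ − p₀) / p₁.
PN = (0.155 − 0.0212) / 0.155 = 0.1338 / 0.155 ≈ 0.8632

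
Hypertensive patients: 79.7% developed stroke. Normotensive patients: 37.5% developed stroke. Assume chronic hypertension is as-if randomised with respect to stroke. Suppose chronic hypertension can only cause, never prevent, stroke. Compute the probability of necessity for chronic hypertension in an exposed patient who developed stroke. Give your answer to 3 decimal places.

PN ≈ 0.529

p₁ = 0.797, p₀ = 0.375.
Under exogeneity and monotonicity, PN = (p₁ − p₀) / p₁.
PN = (0.797 − 0.375) / 0.797 = 0.422 / 0.797 ≈ 0.5295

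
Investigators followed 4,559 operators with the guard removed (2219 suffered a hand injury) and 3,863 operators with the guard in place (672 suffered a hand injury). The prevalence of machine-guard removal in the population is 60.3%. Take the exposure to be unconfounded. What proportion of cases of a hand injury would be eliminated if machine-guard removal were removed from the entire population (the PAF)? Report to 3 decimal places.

p₁ = P(outcome | exposed) = 2219/4559 = 0.48673
p₀ = P(outcome | unexposed) = 672/3863 = 0.17396
Overall risk P(Y=1) = π·p₁ + (1−π)·p₀ = 0.603×0.48673 + 0.397×0.17396 = 0.36256.
Under exogeneity, PAF = [P(Y=1) − p₀] / P(Y=1).
PAF = (0.36256 − 0.17396) / 0.36256 ≈ 0.5202

PAF ≈ 0.520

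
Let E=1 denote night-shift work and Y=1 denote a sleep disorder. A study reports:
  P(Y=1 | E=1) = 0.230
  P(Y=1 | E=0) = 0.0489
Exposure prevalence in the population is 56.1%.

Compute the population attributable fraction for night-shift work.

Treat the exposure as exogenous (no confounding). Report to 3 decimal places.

Let p₁ = 0.23, p₀ = 0.0489.
Overall risk P(Y=1) = π·p₁ + (1−π)·p₀ = 0.561×0.23 + 0.439×0.0489 = 0.1505.
Under exogeneity, PAF = [P(Y=1) − p₀] / P(Y=1).
PAF = (0.1505 − 0.0489) / 0.1505 ≈ 0.6751

PAF ≈ 0.675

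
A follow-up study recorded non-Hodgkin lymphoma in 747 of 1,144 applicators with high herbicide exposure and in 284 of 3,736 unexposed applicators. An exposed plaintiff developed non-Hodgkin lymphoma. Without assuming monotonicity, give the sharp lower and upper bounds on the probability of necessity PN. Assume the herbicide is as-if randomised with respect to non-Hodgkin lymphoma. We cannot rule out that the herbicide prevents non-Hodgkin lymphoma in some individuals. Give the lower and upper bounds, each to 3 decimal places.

p₁ = P(outcome | exposed) = 747/1144 = 0.65297
p₀ = P(outcome | unexposed) = 284/3736 = 0.076017
Under exogeneity alone the bounds on PN are max{0,(p₁−p₀)/p₁} ≤ PN ≤ min{1,(1−p₀)/p₁}.
  lower = (p₁ − p₀)/p₁ = 0.57695 / 0.65297 ≈ 0.8836
  upper = min{1, (1 − p₀)/p₁} = 0.92398 / 0.65297 ≈ 1.4150 → capped at 1

0.884 ≤ PN ≤ 1.000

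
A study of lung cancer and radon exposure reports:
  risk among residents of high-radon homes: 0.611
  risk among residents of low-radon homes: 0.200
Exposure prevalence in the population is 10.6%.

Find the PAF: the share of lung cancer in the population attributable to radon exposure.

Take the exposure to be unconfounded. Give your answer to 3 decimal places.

PAF ≈ 0.179

Let p₁ = 0.611, p₀ = 0.2.
Overall risk P(Y=1) = π·p₁ + (1−π)·p₀ = 0.106×0.611 + 0.894×0.2 = 0.24357.
Under exogeneity, PAF = [P(Y=1) − p₀] / P(Y=1).
PAF = (0.24357 − 0.2) / 0.24357 ≈ 0.1789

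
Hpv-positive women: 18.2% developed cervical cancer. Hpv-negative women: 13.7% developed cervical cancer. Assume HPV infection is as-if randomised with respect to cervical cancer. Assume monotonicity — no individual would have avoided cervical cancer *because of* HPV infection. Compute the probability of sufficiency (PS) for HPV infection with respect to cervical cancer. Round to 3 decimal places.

p₁ = 0.182, p₀ = 0.137.
Under exogeneity and monotonicity, PS = (p₁ − p₀) / (1 − p₀).
PS = (0.182 − 0.137) / (1 − 0.137) = 0.045 / 0.863 ≈ 0.0521

PS ≈ 0.052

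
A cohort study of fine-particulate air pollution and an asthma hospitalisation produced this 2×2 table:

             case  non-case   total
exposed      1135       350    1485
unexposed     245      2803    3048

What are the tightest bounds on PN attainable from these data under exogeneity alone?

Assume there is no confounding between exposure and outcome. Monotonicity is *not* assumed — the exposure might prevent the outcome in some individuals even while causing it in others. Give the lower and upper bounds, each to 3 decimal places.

0.895 ≤ PN ≤ 1.000

p₁ = P(outcome | exposed) = 1135/1485 = 0.76431
p₀ = P(outcome | unexposed) = 245/3048 = 0.080381
Under exogeneity alone the bounds on PN are max{0,(p₁−p₀)/p₁} ≤ PN ≤ min{1,(1−p₀)/p₁}.
  lower = (p₁ − p₀)/p₁ = 0.68393 / 0.76431 ≈ 0.8948
  upper = min{1, (1 − p₀)/p₁} = 0.91962 / 0.76431 ≈ 1.2032 → capped at 1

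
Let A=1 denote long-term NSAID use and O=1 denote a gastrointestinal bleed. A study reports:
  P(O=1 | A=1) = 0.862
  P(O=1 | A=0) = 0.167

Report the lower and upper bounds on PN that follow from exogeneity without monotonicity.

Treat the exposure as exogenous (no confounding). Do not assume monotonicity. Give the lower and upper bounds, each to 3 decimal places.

Let p₁ = 0.862, p₀ = 0.167.
Under exogeneity alone the bounds on PN are max{0,(p₁−p₀)/p₁} ≤ PN ≤ min{1,(1−p₀)/p₁}.
  lower = (p₁ − p₀)/p₁ = 0.695 / 0.862 ≈ 0.8063
  upper = min{1, (1 − p₀)/p₁} = 0.833 / 0.862 ≈ 0.9664

0.806 ≤ PN ≤ 0.966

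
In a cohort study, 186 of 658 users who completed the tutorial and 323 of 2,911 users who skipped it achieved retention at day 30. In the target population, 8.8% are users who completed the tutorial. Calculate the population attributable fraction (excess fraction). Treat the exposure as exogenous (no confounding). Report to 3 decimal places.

p₁ = P(outcome | exposed) = 186/658 = 0.28267
p₀ = P(outcome | unexposed) = 323/2911 = 0.11096
Overall risk P(Y=1) = π·p₁ + (1−π)·p₀ = 0.088×0.28267 + 0.912×0.11096 = 0.12607.
Under exogeneity, PAF = [P(Y=1) − p₀] / P(Y=1).
PAF = (0.12607 − 0.11096) / 0.12607 ≈ 0.1199

PAF ≈ 0.120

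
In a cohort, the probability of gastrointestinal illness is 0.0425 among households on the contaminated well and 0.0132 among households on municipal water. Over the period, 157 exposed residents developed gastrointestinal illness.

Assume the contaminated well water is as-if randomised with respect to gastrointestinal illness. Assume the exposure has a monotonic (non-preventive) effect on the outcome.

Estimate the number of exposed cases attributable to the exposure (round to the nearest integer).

about 108 cases

Let p₁ = 0.0425, p₀ = 0.0132.
PN = (p₁ − p₀)/p₁ = (0.0425 − 0.0132) / 0.0425 ≈ 0.68941.
Attributable cases ≈ PN × (exposed cases) = 0.68941 × 157 ≈ 108.24.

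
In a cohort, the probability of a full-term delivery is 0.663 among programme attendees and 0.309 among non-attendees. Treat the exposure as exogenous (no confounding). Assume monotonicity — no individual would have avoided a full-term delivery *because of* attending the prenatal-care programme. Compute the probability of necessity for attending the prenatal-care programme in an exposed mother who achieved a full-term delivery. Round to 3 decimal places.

Let p₁ = 0.663, p₀ = 0.309.
Under exogeneity and monotonicity, PN = (p₁ − p₀) / p₁.
PN = (0.663 − 0.309) / 0.663 = 0.354 / 0.663 ≈ 0.5339

PN ≈ 0.534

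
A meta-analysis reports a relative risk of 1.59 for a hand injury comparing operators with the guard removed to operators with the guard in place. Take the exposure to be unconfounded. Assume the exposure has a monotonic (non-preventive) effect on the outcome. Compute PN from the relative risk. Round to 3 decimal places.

Under exogeneity and monotonicity, PN = (RR − 1) / RR = 1 − 1/RR.
PN = (1.59 − 1) / 1.59 = 0.59 / 1.59 ≈ 0.3711

PN ≈ 0.371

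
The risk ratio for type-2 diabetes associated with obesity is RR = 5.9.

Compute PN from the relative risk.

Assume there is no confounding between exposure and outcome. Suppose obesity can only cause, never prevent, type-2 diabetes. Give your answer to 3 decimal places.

Under exogeneity and monotonicity, PN = (RR − 1) / RR = 1 − 1/RR.
PN = (5.9 − 1) / 5.9 = 4.9 / 5.9 ≈ 0.8305

PN ≈ 0.831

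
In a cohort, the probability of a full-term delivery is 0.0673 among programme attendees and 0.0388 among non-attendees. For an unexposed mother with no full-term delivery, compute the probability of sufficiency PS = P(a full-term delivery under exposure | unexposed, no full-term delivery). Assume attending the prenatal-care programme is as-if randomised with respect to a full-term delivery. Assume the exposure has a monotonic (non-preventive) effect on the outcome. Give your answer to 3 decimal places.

Let p₁ = 0.0673, p₀ = 0.0388.
Under exogeneity and monotonicity, PS = (p₁ − p₀) / (1 − p₀).
PS = (0.0673 − 0.0388) / (1 − 0.0388) = 0.0285 / 0.9612 ≈ 0.0297

PS ≈ 0.030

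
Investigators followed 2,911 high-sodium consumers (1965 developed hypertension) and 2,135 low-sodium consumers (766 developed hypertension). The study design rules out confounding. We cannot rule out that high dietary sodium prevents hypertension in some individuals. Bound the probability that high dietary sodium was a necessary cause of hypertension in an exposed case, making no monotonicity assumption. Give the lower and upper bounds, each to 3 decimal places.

p₁ = P(outcome | exposed) = 1965/2911 = 0.67503
p₀ = P(outcome | unexposed) = 766/2135 = 0.35878
Under exogeneity alone the bounds on PN are max{0,(p₁−p₀)/p₁} ≤ PN ≤ min{1,(1−p₀)/p₁}.
  lower = (p₁ − p₀)/p₁ = 0.31624 / 0.67503 ≈ 0.4685
  upper = min{1, (1 − p₀)/p₁} = 0.64122 / 0.67503 ≈ 0.9499

0.468 ≤ PN ≤ 0.950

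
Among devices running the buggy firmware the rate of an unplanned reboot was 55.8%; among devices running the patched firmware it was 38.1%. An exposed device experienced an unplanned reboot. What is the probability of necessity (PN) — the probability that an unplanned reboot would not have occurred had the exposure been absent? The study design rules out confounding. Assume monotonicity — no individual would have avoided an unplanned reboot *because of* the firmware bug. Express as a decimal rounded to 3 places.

PN ≈ 0.317

p₁ = 0.558, p₀ = 0.381.
Under exogeneity and monotonicity, PN = (p₁ − p₀) / p₁.
PN = (0.558 − 0.381) / 0.558 = 0.177 / 0.558 ≈ 0.3172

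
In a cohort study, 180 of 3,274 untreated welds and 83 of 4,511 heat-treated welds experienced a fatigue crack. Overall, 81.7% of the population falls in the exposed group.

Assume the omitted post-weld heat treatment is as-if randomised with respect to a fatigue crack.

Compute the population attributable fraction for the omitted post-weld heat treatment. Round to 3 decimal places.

p₁ = P(outcome | exposed) = 180/3274 = 0.054979
p₀ = P(outcome | unexposed) = 83/4511 = 0.018399
Overall risk P(Y=1) = π·p₁ + (1−π)·p₀ = 0.817×0.054979 + 0.183×0.018399 = 0.048285.
Under exogeneity, PAF = [P(Y=1) − p₀] / P(Y=1).
PAF = (0.048285 − 0.018399) / 0.048285 ≈ 0.6189

PAF ≈ 0.619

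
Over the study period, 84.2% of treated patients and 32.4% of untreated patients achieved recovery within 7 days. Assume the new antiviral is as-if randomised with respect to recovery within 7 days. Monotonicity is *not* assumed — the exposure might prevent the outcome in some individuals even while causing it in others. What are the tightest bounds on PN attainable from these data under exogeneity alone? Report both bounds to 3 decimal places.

p₁ = 0.842, p₀ = 0.324.
Under exogeneity alone the bounds on PN are max{0,(p₁−p₀)/p₁} ≤ PN ≤ min{1,(1−p₀)/p₁}.
  lower = (p₁ − p₀)/p₁ = 0.518 / 0.842 ≈ 0.6152
  upper = min{1, (1 − p₀)/p₁} = 0.676 / 0.842 ≈ 0.8029

0.615 ≤ PN ≤ 0.803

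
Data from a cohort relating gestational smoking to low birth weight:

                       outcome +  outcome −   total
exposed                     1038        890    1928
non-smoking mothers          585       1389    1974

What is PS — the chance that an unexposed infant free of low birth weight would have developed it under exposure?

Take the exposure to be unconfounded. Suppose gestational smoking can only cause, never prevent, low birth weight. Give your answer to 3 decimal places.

p₁ = P(outcome | exposed) = 1038/1928 = 0.53838
p₀ = P(outcome | unexposed) = 585/1974 = 0.29635
Under exogeneity and monotonicity, PS = (p₁ − p₀)/(1 − p₀).
PS = (0.53838 − 0.29635) / 0.70365 ≈ 0.3440

PS ≈ 0.344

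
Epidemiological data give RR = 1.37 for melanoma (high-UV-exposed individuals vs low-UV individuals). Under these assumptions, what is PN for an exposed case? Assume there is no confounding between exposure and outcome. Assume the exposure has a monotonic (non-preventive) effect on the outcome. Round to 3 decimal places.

PN ≈ 0.270

Under exogeneity and monotonicity, PN = (RR − 1) / RR = 1 − 1/RR.
PN = (1.37 − 1) / 1.37 = 0.37 / 1.37 ≈ 0.2701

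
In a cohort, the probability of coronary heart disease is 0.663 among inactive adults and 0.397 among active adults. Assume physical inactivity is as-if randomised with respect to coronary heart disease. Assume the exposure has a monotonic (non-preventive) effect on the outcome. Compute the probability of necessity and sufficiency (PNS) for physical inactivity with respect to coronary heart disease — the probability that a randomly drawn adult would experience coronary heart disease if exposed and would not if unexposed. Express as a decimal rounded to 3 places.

Let p₁ = 0.663, p₀ = 0.397.
Under exogeneity and monotonicity, PNS = p₁ − p₀.
PNS = 0.663 − 0.397 = 0.266

PNS ≈ 0.266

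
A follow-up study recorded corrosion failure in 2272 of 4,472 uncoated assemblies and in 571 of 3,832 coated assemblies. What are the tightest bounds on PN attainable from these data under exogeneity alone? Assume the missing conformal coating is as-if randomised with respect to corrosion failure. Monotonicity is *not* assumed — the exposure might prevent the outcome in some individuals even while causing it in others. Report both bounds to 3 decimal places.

0.707 ≤ PN ≤ 1.000

p₁ = P(outcome | exposed) = 2272/4472 = 0.50805
p₀ = P(outcome | unexposed) = 571/3832 = 0.14901
Under exogeneity alone the bounds on PN are max{0,(p₁−p₀)/p₁} ≤ PN ≤ min{1,(1−p₀)/p₁}.
  lower = (p₁ − p₀)/p₁ = 0.35904 / 0.50805 ≈ 0.7067
  upper = min{1, (1 − p₀)/p₁} = 0.85099 / 0.50805 ≈ 1.6750 → capped at 1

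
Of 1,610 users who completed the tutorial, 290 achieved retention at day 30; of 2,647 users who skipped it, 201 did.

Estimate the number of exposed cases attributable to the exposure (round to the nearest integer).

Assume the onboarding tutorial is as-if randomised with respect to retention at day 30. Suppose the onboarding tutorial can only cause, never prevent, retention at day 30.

about 168 cases

p₁ = P(outcome | exposed) = 290/1610 = 0.18012
p₀ = P(outcome | unexposed) = 201/2647 = 0.075935
PN = (p₁ − p₀)/p₁ = (0.18012 − 0.075935) / 0.18012 ≈ 0.57843.
Attributable cases ≈ PN × (exposed cases) = 0.57843 × 290 ≈ 167.74.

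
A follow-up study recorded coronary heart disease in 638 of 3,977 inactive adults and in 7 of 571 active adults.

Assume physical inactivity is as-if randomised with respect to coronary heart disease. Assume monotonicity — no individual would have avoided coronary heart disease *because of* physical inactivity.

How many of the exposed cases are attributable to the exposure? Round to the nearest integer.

p₁ = P(outcome | exposed) = 638/3977 = 0.16042
p₀ = P(outcome | unexposed) = 7/571 = 0.012259
PN = (p₁ − p₀)/p₁ = (0.16042 − 0.012259) / 0.16042 ≈ 0.92358.
Attributable cases ≈ PN × (exposed cases) = 0.92358 × 638 ≈ 589.25.

about 589 cases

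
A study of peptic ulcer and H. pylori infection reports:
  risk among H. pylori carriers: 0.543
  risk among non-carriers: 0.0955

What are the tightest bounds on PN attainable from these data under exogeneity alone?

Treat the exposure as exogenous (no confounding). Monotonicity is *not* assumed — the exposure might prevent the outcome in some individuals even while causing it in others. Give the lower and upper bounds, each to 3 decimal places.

Let p₁ = 0.543, p₀ = 0.0955.
Under exogeneity alone the bounds on PN are max{0,(p₁−p₀)/p₁} ≤ PN ≤ min{1,(1−p₀)/p₁}.
  lower = (p₁ − p₀)/p₁ = 0.4475 / 0.543 ≈ 0.8241
  upper = min{1, (1 − p₀)/p₁} = 0.9045 / 0.543 ≈ 1.6657 → capped at 1

0.824 ≤ PN ≤ 1.000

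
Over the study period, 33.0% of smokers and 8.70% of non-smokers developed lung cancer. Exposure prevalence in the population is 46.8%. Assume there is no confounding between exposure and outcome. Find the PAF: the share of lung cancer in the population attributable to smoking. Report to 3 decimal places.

p₁ = 0.33, p₀ = 0.087.
Overall risk P(Y=1) = π·p₁ + (1−π)·p₀ = 0.468×0.33 + 0.532×0.087 = 0.20072.
Under exogeneity, PAF = [P(Y=1) − p₀] / P(Y=1).
PAF = (0.20072 − 0.087) / 0.20072 ≈ 0.5666

PAF ≈ 0.567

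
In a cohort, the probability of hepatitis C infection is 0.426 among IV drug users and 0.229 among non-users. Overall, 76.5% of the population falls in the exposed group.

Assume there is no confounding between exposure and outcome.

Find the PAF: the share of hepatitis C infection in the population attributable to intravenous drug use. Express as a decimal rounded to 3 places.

Let p₁ = 0.426, p₀ = 0.229.
Overall risk P(Y=1) = π·p₁ + (1−π)·p₀ = 0.765×0.426 + 0.235×0.229 = 0.37971.
Under exogeneity, PAF = [P(Y=1) − p₀] / P(Y=1).
PAF = (0.37971 − 0.229) / 0.37971 ≈ 0.3969

PAF ≈ 0.397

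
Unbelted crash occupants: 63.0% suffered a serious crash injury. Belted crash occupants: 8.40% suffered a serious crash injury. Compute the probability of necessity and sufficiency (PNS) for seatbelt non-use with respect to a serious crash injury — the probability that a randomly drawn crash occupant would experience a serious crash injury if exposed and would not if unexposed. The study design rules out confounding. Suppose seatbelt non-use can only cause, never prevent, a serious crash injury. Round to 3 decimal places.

PNS ≈ 0.546

p₁ = 0.63, p₀ = 0.084.
Under exogeneity and monotonicity, PNS = p₁ − p₀.
PNS = 0.63 − 0.084 = 0.546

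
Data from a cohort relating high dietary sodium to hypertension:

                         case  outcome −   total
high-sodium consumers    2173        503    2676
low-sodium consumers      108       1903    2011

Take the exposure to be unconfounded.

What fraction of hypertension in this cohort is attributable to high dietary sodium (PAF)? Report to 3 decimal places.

PAF ≈ 0.890

p₁ = P(outcome | exposed) = 2173/2676 = 0.81203
p₀ = P(outcome | unexposed) = 108/2011 = 0.053705
Exposure prevalence π = 2676/4687 = 0.57094; overall risk P(Y=1) = 0.48667.
Under exogeneity, PAF = [P(Y=1) − p₀]/P(Y=1).
PAF = (0.48667 − 0.053705) / 0.48667 ≈ 0.8896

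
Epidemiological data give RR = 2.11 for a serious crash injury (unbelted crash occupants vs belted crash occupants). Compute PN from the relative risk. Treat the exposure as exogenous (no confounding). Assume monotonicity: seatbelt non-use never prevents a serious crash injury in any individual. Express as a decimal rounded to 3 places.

PN ≈ 0.526

Under exogeneity and monotonicity, PN = (RR − 1) / RR = 1 − 1/RR.
PN = (2.11 − 1) / 2.11 = 1.11 / 2.11 ≈ 0.5261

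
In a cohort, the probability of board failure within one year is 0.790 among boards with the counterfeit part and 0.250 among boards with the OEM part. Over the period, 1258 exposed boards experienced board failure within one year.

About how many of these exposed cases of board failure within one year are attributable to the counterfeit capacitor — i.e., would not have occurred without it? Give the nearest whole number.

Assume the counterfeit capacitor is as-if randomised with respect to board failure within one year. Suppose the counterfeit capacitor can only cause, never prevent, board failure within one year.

about 860 cases

Let p₁ = 0.79, p₀ = 0.25.
PN = (p₁ − p₀)/p₁ = (0.79 − 0.25) / 0.79 ≈ 0.68354.
Attributable cases ≈ PN × (exposed cases) = 0.68354 × 1258 ≈ 859.90.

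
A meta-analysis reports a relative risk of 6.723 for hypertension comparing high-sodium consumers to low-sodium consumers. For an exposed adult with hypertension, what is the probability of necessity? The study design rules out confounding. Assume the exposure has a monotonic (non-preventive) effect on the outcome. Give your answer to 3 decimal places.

PN ≈ 0.851

Under exogeneity and monotonicity, PN = (RR − 1) / RR = 1 − 1/RR.
PN = (6.723 − 1) / 6.723 = 5.723 / 6.723 ≈ 0.8513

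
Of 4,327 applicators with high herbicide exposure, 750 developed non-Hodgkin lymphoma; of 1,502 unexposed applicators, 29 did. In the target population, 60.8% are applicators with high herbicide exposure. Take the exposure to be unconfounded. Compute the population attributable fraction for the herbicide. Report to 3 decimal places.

p₁ = P(outcome | exposed) = 750/4327 = 0.17333
p₀ = P(outcome | unexposed) = 29/1502 = 0.019308
Overall risk P(Y=1) = π·p₁ + (1−π)·p₀ = 0.608×0.17333 + 0.392×0.019308 = 0.11295.
Under exogeneity, PAF = [P(Y=1) − p₀] / P(Y=1).
PAF = (0.11295 − 0.019308) / 0.11295 ≈ 0.8291

PAF ≈ 0.829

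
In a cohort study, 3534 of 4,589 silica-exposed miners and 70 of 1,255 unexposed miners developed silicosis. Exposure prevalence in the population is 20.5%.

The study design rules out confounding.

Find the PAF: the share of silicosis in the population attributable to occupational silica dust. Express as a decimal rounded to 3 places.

p₁ = P(outcome | exposed) = 3534/4589 = 0.7701
p₀ = P(outcome | unexposed) = 70/1255 = 0.055777
Overall risk P(Y=1) = π·p₁ + (1−π)·p₀ = 0.205×0.7701 + 0.795×0.055777 = 0.20221.
Under exogeneity, PAF = [P(Y=1) − p₀] / P(Y=1).
PAF = (0.20221 − 0.055777) / 0.20221 ≈ 0.7242

PAF ≈ 0.724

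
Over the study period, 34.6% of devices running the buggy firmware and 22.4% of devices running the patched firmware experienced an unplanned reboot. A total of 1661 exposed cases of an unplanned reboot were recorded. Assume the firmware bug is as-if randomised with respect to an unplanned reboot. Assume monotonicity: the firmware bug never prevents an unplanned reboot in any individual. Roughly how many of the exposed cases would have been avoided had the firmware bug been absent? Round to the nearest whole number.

p₁ = 0.346, p₀ = 0.224.
PN = (p₁ − p₀)/p₁ = (0.346 − 0.224) / 0.346 ≈ 0.35260.
Attributable cases ≈ PN × (exposed cases) = 0.35260 × 1661 ≈ 585.67.

about 586 cases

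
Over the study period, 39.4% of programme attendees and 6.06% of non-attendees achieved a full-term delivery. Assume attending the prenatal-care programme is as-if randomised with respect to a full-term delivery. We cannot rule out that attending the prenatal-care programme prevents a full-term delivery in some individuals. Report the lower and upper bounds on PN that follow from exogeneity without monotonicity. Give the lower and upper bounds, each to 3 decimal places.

p₁ = 0.394, p₀ = 0.0606.
Under exogeneity alone the bounds on PN are max{0,(p₁−p₀)/p₁} ≤ PN ≤ min{1,(1−p₀)/p₁}.
  lower = (p₁ − p₀)/p₁ = 0.3334 / 0.394 ≈ 0.8462
  upper = min{1, (1 − p₀)/p₁} = 0.9394 / 0.394 ≈ 2.3843 → capped at 1

0.846 ≤ PN ≤ 1.000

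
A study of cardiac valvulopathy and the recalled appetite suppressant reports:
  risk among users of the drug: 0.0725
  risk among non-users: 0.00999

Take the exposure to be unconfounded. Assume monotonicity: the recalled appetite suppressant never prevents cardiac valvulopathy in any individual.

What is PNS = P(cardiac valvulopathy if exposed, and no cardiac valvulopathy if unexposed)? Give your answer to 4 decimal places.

Let p₁ = 0.0725, p₀ = 0.00999.
Under exogeneity and monotonicity, PNS = p₁ − p₀.
PNS = 0.0725 − 0.00999 = 0.06251

PNS ≈ 0.0625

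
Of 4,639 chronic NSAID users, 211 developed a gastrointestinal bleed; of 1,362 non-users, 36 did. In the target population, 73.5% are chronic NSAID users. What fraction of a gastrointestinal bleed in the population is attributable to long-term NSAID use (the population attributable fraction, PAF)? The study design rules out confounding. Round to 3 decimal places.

p₁ = P(outcome | exposed) = 211/4639 = 0.045484
p₀ = P(outcome | unexposed) = 36/1362 = 0.026432
Overall risk P(Y=1) = π·p₁ + (1−π)·p₀ = 0.735×0.045484 + 0.265×0.026432 = 0.040435.
Under exogeneity, PAF = [P(Y=1) − p₀] / P(Y=1).
PAF = (0.040435 − 0.026432) / 0.040435 ≈ 0.3463

PAF ≈ 0.346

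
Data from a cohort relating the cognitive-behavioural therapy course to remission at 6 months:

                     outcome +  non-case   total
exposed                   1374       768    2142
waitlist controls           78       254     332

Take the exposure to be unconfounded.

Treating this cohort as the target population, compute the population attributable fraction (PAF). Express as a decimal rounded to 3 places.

p₁ = P(outcome | exposed) = 1374/2142 = 0.64146
p₀ = P(outcome | unexposed) = 78/332 = 0.23494
Exposure prevalence π = 2142/2474 = 0.8658; overall risk P(Y=1) = 0.5869.
Under exogeneity, PAF = [P(Y=1) − p₀]/P(Y=1).
PAF = (0.5869 − 0.23494) / 0.5869 ≈ 0.5997

PAF ≈ 0.600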